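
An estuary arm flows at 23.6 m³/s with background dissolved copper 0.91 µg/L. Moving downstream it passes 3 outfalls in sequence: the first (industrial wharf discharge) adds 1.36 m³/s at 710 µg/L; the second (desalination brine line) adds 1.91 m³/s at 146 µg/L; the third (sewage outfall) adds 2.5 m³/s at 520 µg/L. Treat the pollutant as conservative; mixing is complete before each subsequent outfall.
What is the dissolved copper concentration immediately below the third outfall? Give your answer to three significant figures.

Outfall 1: combined Q = 24.96 m³/s; C = (23.60·0.9100 + 1.360·710.0)/24.96 = 39.55 µg/L.
Outfall 2: combined Q = 26.87 m³/s; C = (24.96·39.55 + 1.910·146.0)/26.87 = 47.11 µg/L.
Outfall 3: combined Q = 29.37 m³/s; C = (26.87·47.11 + 2.500·520.0)/29.37 = 87.37 µg/L.

87.4 µg/L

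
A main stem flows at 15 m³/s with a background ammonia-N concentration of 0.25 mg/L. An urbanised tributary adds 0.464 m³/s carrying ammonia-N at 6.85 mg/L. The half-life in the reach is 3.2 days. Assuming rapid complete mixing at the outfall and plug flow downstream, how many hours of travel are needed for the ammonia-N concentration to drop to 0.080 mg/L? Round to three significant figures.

Mass balance: C = (15.00·0.2500 + 0.4640·6.850) / 15.46 = 6.928/15.46 = 0.4480 mg/L.
Half-life 3.2 d → k = ln 2 / 3.2 = 0.2166 d⁻¹.
0.4480·exp(−k·t) = 0.080 → t = ln(0.4480/0.080)/k = 687200 s = 190.9 h.

191 h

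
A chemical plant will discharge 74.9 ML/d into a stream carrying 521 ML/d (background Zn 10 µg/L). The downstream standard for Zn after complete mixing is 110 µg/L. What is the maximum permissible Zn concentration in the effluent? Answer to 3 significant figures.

At the limit, (Qr·Cr + Qe·Cₑ)/(Qr + Qe) = 110:
Cₑ = (595.9·110 − 521.0·10.00) / 74.90 = 805.6 µg/L.

806 µg/L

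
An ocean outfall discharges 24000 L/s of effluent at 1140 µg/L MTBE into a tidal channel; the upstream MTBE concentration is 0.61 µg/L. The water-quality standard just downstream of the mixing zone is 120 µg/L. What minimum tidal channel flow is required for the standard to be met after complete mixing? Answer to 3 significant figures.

205000 L/s

Set C_mix = 120: (Q·0.6100 + 24000·1140) / (Q + 24000) = 120
→ Q = 24000·(1140 − 120)/(120 − 0.6100) = 205000 L/s.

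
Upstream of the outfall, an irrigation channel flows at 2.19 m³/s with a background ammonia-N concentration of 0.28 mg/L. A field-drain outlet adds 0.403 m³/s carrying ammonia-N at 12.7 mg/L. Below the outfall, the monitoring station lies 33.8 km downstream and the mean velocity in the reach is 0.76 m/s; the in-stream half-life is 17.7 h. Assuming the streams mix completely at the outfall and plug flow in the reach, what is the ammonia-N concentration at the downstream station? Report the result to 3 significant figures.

1.36 mg/L

Mixed concentration C = ΣQC/ΣQ = (2.190·0.2800 + 0.4030·12.70) / 2.593 = 5.731/2.593 = 2.210 mg/L.
Travel time t = 33.8·1000 / 0.76 = 44470 s = 12.35 h.
Half-life 17.7 h → k = ln 2 / 17.7 = 0.03916 h⁻¹ = 0.9399 d⁻¹.
First-order decay: C = 2.210·exp(−k·t) = 2.210·0.6164 = 1.363 mg/L.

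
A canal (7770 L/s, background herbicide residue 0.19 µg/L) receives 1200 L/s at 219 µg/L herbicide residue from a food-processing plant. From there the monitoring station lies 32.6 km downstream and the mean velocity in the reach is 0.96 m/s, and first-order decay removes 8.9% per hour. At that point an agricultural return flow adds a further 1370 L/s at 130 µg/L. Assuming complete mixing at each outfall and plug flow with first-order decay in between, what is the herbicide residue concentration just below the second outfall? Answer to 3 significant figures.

27.8 µg/L

Flow-weighted average: C = (7770·0.1900 + 1200·219.0) / 8970 = 264300/8970 = 29.46 µg/L; combined flow 8970 L/s.
Travel time t = 32.6·1000 / 0.96 = 33960 s = 9.433 h.
8.9%/h lost → k = −ln(1 − 0.089) = 0.09321 h⁻¹.
Decay over the reach: 29.46·exp(−kt) = 29.46·0.4151 = 12.23 µg/L.
At the second outfall, C = (8970·12.23 + 1370·130.0) / (8970 + 1370) = 27.83 µg/L.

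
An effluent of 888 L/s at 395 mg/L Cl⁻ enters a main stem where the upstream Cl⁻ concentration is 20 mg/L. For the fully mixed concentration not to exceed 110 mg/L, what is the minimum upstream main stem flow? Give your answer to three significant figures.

Set C_mix = 110: (Q·20.00 + 888.0·395.0) / (Q + 888.0) = 110
→ Q = 888.0·(395.0 − 110)/(110 − 20.00) = 2812 L/s.

2810 L/s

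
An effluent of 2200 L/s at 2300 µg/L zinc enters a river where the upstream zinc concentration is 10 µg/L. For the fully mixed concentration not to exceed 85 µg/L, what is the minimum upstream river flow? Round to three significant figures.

Set C_mix = 85: (Q·10.00 + 2200·2300) / (Q + 2200) = 85
→ Q = 2200·(2300 − 85)/(85 − 10.00) = 64970 L/s.

65000 L/s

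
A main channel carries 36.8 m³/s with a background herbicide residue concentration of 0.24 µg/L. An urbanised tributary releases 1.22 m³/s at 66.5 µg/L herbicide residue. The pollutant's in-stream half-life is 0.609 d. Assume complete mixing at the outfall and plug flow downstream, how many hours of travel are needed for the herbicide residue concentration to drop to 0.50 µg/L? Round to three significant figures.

After mixing, C = (36.80·0.2400 + 1.220·66.50) / 38.02 = 89.96/38.02 = 2.366 µg/L.
Half-life 0.609 d → k = ln 2 / 0.609 = 1.138 d⁻¹.
2.366·exp(−k·t) = 0.50 → t = ln(2.366/0.50)/k = 118000 s = 32.78 h.

32.8 h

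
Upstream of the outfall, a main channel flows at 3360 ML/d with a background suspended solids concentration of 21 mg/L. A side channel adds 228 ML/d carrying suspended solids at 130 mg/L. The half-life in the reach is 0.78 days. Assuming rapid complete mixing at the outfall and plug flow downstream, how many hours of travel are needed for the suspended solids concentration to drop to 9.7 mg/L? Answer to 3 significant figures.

28.6 h

Conservation of mass: C = (3360·21.00 + 228.0·130.0) / 3588 = 100200/3588 = 27.93 mg/L.
Half-life 0.78 d → k = ln 2 / 0.78 = 0.8887 d⁻¹.
27.93·exp(−k·t) = 9.7 → t = ln(27.93/9.7)/k = 102800 s = 28.56 h.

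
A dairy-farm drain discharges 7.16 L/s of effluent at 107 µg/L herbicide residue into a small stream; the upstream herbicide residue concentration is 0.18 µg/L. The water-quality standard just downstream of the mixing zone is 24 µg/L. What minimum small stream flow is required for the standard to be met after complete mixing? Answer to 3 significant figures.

24.9 L/s

Set C_mix = 24: (Q·0.1800 + 7.160·107.0) / (Q + 7.160) = 24
→ Q = 7.160·(107.0 − 24)/(24 − 0.1800) = 24.95 L/s.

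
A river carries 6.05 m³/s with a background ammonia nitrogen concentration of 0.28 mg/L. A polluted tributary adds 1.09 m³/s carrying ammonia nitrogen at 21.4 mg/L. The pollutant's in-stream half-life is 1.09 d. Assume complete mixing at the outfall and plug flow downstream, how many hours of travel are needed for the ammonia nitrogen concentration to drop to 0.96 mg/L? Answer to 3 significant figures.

48.9 h

After mixing, C = (6.050·0.2800 + 1.090·21.40) / 7.140 = 25.02/7.140 = 3.504 mg/L.
Half-life 1.09 d → k = ln 2 / 1.09 = 0.6359 d⁻¹.
3.504·exp(−k·t) = 0.96 → t = ln(3.504/0.96)/k = 175900 s = 48.87 h.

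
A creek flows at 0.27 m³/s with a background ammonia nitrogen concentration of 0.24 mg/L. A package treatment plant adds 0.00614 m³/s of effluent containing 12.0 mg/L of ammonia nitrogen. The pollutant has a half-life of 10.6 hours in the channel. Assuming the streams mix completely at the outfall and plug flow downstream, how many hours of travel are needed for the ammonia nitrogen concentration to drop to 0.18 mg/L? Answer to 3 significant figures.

15.7 h

Mixed concentration C = ΣQC/ΣQ = (0.2700·0.2400 + 0.006140·12.00) / 0.2761 = 0.1385/0.2761 = 0.5015 mg/L.
Half-life 10.6 h → k = ln 2 / 10.6 = 0.06539 h⁻¹ = 1.569 d⁻¹.
0.5015·exp(−k·t) = 0.18 → t = ln(0.5015/0.18)/k = 56410 s = 15.67 h.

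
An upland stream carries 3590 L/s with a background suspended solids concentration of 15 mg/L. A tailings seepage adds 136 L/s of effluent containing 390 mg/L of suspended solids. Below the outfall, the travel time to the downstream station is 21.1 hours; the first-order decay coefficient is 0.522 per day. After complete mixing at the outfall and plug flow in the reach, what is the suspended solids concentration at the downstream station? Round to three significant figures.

Flow-weighted average: C = (3590·15.00 + 136.0·390.0) / 3726 = 106900/3726 = 28.69 mg/L.
Applying C = C₀e^(−kt): 28.69 × 0.6320 = 18.13 mg/L.

18.1 mg/L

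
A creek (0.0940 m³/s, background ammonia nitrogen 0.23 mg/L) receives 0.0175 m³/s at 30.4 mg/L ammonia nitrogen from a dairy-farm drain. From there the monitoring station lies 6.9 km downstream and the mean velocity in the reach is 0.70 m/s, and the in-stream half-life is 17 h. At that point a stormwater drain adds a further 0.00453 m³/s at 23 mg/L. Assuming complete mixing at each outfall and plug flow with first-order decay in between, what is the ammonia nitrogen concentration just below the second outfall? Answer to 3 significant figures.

Conservation of mass: C = (0.09400·0.2300 + 0.01750·30.40) / 0.1115 = 0.5536/0.1115 = 4.965 mg/L; combined flow 0.1115 m³/s.
Travel time t = 6.9·1000 / 0.70 = 9857 s = 2.738 h.
Half-life 17 h → k = ln 2 / 17 = 0.04077 h⁻¹ = 0.9786 d⁻¹.
Applying C = C₀e^(−kt): 4.965 × 0.8944 = 4.441 mg/L.
At the second outfall, C = (0.1115·4.441 + 0.004530·23.00) / (0.1115 + 0.004530) = 5.165 mg/L.

5.17 mg/L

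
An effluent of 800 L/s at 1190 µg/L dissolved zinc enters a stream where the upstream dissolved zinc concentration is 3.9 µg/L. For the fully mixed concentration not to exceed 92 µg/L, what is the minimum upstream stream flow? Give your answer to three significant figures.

9970 L/s

Set C_mix = 92: (Q·3.900 + 800.0·1190) / (Q + 800.0) = 92
→ Q = 800.0·(1190 − 92)/(92 − 3.900) = 9970 L/s.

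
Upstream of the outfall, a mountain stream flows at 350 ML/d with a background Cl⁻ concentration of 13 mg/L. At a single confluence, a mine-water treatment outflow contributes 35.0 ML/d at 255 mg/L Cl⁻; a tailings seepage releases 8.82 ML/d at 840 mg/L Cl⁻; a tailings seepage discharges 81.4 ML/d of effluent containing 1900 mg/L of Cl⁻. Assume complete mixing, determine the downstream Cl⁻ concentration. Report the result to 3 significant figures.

Mixed concentration C = ΣQC/ΣQ = (350.0·13.00 + 35.00·255.0 + 8.820·840.0 + 81.40·1900) / 475.2 = 175500/475.2 = 369.4 mg/L.

369 mg/L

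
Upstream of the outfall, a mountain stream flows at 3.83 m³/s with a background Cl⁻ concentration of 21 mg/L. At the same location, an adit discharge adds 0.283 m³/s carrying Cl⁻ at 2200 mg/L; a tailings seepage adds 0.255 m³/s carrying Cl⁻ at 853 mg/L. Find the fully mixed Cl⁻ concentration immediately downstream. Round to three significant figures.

211 mg/L

Conservation of mass: C = (3.830·21.00 + 0.2830·2200 + 0.2550·853.0) / 4.368 = 920.5/4.368 = 210.7 mg/L.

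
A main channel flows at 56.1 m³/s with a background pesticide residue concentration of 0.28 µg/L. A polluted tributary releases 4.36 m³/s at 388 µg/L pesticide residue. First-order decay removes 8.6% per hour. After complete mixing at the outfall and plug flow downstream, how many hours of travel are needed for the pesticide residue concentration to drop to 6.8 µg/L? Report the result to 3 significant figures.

15.8 h

Mass balance: C = (56.10·0.2800 + 4.360·388.0) / 60.46 = 1707/60.46 = 28.24 µg/L.
8.6%/h lost → k = −ln(1 − 0.086) = 0.08992 h⁻¹.
28.24·exp(−k·t) = 6.8 → t = ln(28.24/6.8)/k = 57000 s = 15.83 h.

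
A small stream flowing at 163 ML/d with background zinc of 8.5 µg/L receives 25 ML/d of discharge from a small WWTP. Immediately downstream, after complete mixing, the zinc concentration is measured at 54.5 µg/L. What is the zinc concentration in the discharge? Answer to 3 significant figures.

354 µg/L

Mass balance: 163.0·8.500 + 25.00·Cₑ = 188.0·54.50
→ Cₑ = (188.0·54.50 − 163.0·8.500) / 25.00 = 354.4 µg/L.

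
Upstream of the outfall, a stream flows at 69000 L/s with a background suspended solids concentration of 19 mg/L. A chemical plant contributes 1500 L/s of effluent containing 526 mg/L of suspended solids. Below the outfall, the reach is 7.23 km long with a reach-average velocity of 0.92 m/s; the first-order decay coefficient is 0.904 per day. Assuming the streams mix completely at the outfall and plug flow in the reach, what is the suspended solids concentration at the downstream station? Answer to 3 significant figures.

27.4 mg/L

After mixing, C = (69000·19.00 + 1500·526.0) / 70500 = 2100000/70500 = 29.79 mg/L.
Travel time t = 7.23·1000 / 0.92 = 7859 s = 2.183 h.
Applying C = C₀e^(−kt): 29.79 × 0.9211 = 27.44 mg/L.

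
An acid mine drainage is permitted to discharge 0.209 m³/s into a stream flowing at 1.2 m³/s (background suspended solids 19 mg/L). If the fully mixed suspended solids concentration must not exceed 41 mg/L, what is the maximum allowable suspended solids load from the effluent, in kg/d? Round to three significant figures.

Mass balance at the limit: 1.200·19.00 + 0.2090·Cₑ = 1.409·41 → Cₑ = 167.3 mg/L.
Load = 0.2090 m³/s × 167.3 g/m³ × 86 400 s/d = 3021 kg/d.

3020 kg/d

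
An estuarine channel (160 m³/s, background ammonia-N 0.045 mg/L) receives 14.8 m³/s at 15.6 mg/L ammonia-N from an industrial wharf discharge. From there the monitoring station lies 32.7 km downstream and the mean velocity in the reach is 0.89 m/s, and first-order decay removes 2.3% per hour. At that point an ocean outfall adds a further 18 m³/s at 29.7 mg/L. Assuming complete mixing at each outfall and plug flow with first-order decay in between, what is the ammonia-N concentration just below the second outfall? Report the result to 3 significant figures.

Flow-weighted average: C = (160.0·0.04500 + 14.80·15.60) / 174.8 = 238.1/174.8 = 1.362 mg/L; combined flow 174.8 m³/s.
Travel time t = 32.7·1000 / 0.89 = 36740 s = 10.21 h.
2.3%/h lost → k = −ln(1 − 0.023) = 0.02327 h⁻¹.
After decay, C = 1.362 × e^(−kt) = 1.362 × 0.7886 = 1.074 mg/L.
At the second outfall, C = (174.8·1.074 + 18.00·29.70) / (174.8 + 18.00) = 3.747 mg/L.

3.75 mg/L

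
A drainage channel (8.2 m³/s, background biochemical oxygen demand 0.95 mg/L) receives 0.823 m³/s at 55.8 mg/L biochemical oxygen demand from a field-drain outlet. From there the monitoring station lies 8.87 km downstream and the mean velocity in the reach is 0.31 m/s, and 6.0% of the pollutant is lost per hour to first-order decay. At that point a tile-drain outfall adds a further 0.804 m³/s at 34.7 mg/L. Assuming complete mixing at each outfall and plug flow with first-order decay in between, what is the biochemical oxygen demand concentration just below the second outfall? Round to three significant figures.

6.18 mg/L

Conservation of mass: C = (8.200·0.9500 + 0.8230·55.80) / 9.023 = 53.71/9.023 = 5.953 mg/L; combined flow 9.023 m³/s.
Travel time t = 8.87·1000 / 0.31 = 28610 s = 7.948 h.
6.0%/h lost → k = −ln(1 − 0.06) = 0.06188 h⁻¹.
Applying C = C₀e^(−kt): 5.953 × 0.6115 = 3.640 mg/L.
At the second outfall, C = (9.023·3.640 + 0.8040·34.70) / (9.023 + 0.8040) = 6.182 mg/L.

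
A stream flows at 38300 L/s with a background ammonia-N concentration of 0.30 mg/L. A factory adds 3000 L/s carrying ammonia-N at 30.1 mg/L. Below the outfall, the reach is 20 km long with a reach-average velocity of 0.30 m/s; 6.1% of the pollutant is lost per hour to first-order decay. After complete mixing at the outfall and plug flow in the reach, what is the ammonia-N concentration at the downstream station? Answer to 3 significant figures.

Mixed concentration C = ΣQC/ΣQ = (38300·0.3000 + 3000·30.10) / 41300 = 101800/41300 = 2.465 mg/L.
Travel time t = 20·1000 / 0.30 = 66670 s = 18.52 h.
6.1%/h lost → k = −ln(1 − 0.061) = 0.06294 h⁻¹.
First-order decay: C = 2.465·exp(−k·t) = 2.465·0.3118 = 0.7684 mg/L.

0.768 mg/L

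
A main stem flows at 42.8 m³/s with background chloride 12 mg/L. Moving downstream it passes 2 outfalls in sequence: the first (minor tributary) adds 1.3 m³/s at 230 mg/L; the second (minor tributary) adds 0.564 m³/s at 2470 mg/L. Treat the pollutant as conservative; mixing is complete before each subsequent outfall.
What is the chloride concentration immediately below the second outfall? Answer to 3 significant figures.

Outfall 1: combined Q = 44.10 m³/s; C = (42.80·12.00 + 1.300·230.0)/44.10 = 18.43 mg/L.
Outfall 2: combined Q = 44.66 m³/s; C = (44.10·18.43 + 0.5640·2470)/44.66 = 49.38 mg/L.

49.4 mg/L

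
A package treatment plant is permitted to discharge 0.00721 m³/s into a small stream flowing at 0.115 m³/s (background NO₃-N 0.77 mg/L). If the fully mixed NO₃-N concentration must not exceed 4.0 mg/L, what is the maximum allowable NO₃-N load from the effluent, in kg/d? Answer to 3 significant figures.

Mass balance at the limit: 0.1150·0.7700 + 0.007210·Cₑ = 0.1222·4.0 → Cₑ = 55.52 mg/L.
Load = 0.007210 m³/s × 55.52 g/m³ × 86 400 s/d = 34.59 kg/d.

34.6 kg/d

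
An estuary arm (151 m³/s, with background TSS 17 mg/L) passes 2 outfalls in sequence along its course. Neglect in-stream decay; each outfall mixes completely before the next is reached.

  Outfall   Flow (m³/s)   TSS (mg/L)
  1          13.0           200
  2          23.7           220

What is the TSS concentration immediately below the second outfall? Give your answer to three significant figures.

55.3 mg/L

Below outfall 1: Q → 164.0 m³/s, C = (151.0·17.00 + 13.00·200.0)/164.0 = 31.51 mg/L.
Below outfall 2: Q → 187.7 m³/s, C = (164.0·31.51 + 23.70·220.0)/187.7 = 55.31 mg/L.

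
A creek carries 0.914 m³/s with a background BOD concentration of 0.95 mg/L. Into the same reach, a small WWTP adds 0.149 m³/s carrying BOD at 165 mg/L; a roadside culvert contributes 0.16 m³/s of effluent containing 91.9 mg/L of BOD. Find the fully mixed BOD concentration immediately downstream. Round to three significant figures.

After mixing, C = (0.9140·0.9500 + 0.1490·165.0 + 0.1600·91.90) / 1.223 = 40.16/1.223 = 32.84 mg/L.

32.8 mg/L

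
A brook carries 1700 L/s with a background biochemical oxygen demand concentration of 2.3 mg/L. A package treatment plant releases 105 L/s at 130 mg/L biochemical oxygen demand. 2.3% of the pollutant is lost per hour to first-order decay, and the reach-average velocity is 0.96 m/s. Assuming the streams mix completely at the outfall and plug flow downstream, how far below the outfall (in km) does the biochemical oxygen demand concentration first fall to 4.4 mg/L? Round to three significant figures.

Mixed concentration C = ΣQC/ΣQ = (1700·2.300 + 105.0·130.0) / 1805 = 17560/1805 = 9.729 mg/L.
2.3%/h lost → k = −ln(1 − 0.023) = 0.02327 h⁻¹.
Set 9.729·exp(−k·t) = 4.4 → t = ln(9.729/4.4)/k = 122800 s = 34.10 h.
Distance = v·t = 0.96·122800 = 117800 m = 117.8 km.

118 km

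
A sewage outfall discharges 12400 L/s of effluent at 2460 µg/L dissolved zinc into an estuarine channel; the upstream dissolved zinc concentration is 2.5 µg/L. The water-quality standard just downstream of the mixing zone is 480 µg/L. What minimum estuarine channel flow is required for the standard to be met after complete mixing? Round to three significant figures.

51400 L/s

Set C_mix = 480: (Q·2.500 + 12400·2460) / (Q + 12400) = 480
→ Q = 12400·(2460 − 480)/(480 − 2.500) = 51420 L/s.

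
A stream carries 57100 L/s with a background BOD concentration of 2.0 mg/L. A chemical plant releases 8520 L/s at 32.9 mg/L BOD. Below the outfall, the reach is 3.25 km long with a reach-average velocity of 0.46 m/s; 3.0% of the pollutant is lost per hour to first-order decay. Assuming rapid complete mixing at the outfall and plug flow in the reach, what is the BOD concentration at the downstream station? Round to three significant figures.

5.66 mg/L

After mixing, C = (57100·2.000 + 8520·32.90) / 65620 = 394500/65620 = 6.012 mg/L.
Travel time t = 3.25·1000 / 0.46 = 7065 s = 1.963 h.
3.0%/h lost → k = −ln(1 − 0.03) = 0.03046 h⁻¹.
First-order decay: C = 6.012·exp(−k·t) = 6.012·0.9420 = 5.663 mg/L.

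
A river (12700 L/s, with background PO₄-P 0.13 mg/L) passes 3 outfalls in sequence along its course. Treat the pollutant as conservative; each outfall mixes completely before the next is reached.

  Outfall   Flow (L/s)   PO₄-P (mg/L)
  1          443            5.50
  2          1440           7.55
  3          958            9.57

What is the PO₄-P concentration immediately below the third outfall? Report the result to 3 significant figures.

1.55 mg/L

Outfall 1: combined Q = 13140 L/s; C = (12700·0.1300 + 443.0·5.500)/13140 = 0.3110 mg/L.
Outfall 2: combined Q = 14580 L/s; C = (13140·0.3110 + 1440·7.550)/14580 = 1.026 mg/L.
Outfall 3: combined Q = 15540 L/s; C = (14580·1.026 + 958.0·9.570)/15540 = 1.553 mg/L.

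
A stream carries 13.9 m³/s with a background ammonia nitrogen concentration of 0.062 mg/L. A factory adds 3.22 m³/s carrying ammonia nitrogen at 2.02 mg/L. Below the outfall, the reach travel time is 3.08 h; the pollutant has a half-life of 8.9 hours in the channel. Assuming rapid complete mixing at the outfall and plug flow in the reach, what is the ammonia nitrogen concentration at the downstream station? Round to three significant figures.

0.339 mg/L

Conservation of mass: C = (13.90·0.06200 + 3.220·2.020) / 17.12 = 7.366/17.12 = 0.4303 mg/L.
Half-life 8.9 h → k = ln 2 / 8.9 = 0.07788 h⁻¹ = 1.869 d⁻¹.
Decay over the reach: 0.4303·exp(−kt) = 0.4303·0.7867 = 0.3385 mg/L.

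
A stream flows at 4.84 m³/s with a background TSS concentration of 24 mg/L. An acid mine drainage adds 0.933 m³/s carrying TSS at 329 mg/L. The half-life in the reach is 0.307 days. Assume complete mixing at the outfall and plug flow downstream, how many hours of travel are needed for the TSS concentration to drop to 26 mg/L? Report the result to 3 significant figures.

After mixing, C = (4.840·24.00 + 0.9330·329.0) / 5.773 = 423.1/5.773 = 73.29 mg/L.
Half-life 0.307 d → k = ln 2 / 0.307 = 2.258 d⁻¹.
73.29·exp(−k·t) = 26 → t = ln(73.29/26)/k = 39660 s = 11.02 h.

11.0 h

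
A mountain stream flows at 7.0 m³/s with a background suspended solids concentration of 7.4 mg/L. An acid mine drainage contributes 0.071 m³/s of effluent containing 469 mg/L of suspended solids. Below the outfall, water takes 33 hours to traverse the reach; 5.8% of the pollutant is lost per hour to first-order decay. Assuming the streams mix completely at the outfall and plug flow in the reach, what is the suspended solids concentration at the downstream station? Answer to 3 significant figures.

1.68 mg/L

Conservation of mass: C = (7.000·7.400 + 0.07100·469.0) / 7.071 = 85.10/7.071 = 12.03 mg/L.
5.8%/h lost → k = −ln(1 − 0.058) = 0.05975 h⁻¹.
First-order decay: C = 12.03·exp(−k·t) = 12.03·0.1392 = 1.675 mg/L.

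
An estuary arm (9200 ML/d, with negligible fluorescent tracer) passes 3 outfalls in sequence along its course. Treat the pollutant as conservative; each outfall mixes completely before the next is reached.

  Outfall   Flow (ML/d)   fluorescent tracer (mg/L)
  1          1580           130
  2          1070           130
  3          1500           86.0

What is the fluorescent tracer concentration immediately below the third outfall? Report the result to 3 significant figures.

35.5 mg/L

After outfall 1: Q = 9200 + 1580 = 10780 ML/d; C = (9200·0 + 1580·130.0)/10780 = 19.05 mg/L.
After outfall 2: Q = 10780 + 1070 = 11850 ML/d; C = (10780·19.05 + 1070·130.0)/11850 = 29.07 mg/L.
After outfall 3: Q = 11850 + 1500 = 13350 ML/d; C = (11850·29.07 + 1500·86.00)/13350 = 35.47 mg/L.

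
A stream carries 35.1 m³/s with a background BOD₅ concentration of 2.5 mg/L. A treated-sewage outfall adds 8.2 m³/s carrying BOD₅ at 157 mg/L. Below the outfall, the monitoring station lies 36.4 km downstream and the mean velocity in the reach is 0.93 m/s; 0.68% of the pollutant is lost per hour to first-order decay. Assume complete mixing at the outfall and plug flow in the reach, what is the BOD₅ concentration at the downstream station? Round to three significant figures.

29.5 mg/L

Mixed concentration C = ΣQC/ΣQ = (35.10·2.500 + 8.200·157.0) / 43.30 = 1375/43.30 = 31.76 mg/L.
Travel time t = 36.4·1000 / 0.93 = 39140 s = 10.87 h.
0.68%/h lost → k = −ln(1 − 0.0068) = 0.006823 h⁻¹.
First-order decay: C = 31.76·exp(−k·t) = 31.76·0.9285 = 29.49 mg/L.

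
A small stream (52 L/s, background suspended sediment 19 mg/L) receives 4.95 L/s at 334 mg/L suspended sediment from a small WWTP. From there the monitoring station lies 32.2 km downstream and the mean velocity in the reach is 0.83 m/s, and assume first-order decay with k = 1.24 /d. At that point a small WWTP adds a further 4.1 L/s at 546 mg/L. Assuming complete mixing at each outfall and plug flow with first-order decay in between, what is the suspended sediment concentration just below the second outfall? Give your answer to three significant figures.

61.5 mg/L

Mixed concentration C = ΣQC/ΣQ = (52.00·19.00 + 4.950·334.0) / 56.95 = 2641/56.95 = 46.38 mg/L; combined flow 56.95 L/s.
Travel time t = 32.2·1000 / 0.83 = 38800 s = 10.78 h.
After decay, C = 46.38 × e^(−kt) = 46.38 × 0.5730 = 26.58 mg/L.
At the second outfall, C = (56.95·26.58 + 4.100·546.0) / (56.95 + 4.100) = 61.46 mg/L.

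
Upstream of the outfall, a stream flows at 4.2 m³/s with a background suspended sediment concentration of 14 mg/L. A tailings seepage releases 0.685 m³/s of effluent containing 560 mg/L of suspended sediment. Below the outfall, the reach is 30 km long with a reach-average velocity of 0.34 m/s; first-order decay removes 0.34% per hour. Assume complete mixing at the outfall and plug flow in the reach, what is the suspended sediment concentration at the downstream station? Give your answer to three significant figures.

83.3 mg/L

Flow-weighted average: C = (4.200·14.00 + 0.6850·560.0) / 4.885 = 442.4/4.885 = 90.56 mg/L.
Travel time t = 30·1000 / 0.34 = 88240 s = 24.51 h.
0.34%/h lost → k = −ln(1 − 0.0034) = 0.003406 h⁻¹.
First-order decay: C = 90.56·exp(−k·t) = 90.56·0.9199 = 83.31 mg/L.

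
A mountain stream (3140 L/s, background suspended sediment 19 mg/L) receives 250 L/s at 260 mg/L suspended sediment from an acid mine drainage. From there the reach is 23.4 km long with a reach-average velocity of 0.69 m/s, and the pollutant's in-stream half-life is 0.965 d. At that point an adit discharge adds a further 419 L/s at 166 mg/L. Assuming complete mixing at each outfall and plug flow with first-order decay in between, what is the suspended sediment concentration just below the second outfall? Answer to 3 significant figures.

42.9 mg/L

Mass balance: C = (3140·19.00 + 250.0·260.0) / 3390 = 124700/3390 = 36.77 mg/L; combined flow 3390 L/s.
Travel time t = 23.4·1000 / 0.69 = 33910 s = 9.420 h.
Half-life 0.965 d → k = ln 2 / 0.965 = 0.7183 d⁻¹.
After decay, C = 36.77 × e^(−kt) = 36.77 × 0.7543 = 27.74 mg/L.
Second outfall: C = (3390·27.74 + 419.0·166.0)/3809 = 42.95 mg/L.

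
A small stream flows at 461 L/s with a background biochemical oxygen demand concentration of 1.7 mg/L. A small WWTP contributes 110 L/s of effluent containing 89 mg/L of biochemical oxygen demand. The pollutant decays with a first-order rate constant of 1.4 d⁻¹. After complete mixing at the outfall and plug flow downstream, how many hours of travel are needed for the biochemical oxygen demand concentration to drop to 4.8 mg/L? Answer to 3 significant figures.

23.1 h

After mixing, C = (461.0·1.700 + 110.0·89.00) / 571.0 = 10570/571.0 = 18.52 mg/L.
18.52·exp(−k·t) = 4.8 → t = ln(18.52/4.8)/k = 83320 s = 23.14 h.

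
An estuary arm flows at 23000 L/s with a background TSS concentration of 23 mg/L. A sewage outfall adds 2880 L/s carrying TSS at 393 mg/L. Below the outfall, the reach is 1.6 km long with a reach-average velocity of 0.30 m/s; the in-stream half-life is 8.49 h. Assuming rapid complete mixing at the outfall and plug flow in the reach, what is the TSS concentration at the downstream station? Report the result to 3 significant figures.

Conservation of mass: C = (23000·23.00 + 2880·393.0) / 25880 = 1661000/25880 = 64.17 mg/L.
Travel time t = 1.6·1000 / 0.30 = 5333 s = 1.481 h.
Half-life 8.49 h → k = ln 2 / 8.49 = 0.08164 h⁻¹ = 1.959 d⁻¹.
Applying C = C₀e^(−kt): 64.17 × 0.8861 = 56.86 mg/L.

56.9 mg/L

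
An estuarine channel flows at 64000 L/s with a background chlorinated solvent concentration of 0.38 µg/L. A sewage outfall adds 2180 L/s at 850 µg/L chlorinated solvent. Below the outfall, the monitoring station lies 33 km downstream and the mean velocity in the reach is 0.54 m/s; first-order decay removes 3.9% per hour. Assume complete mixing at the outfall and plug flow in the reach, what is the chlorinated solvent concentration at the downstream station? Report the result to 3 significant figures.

Mass balance: C = (64000·0.3800 + 2180·850.0) / 66180 = 1877000/66180 = 28.37 µg/L.
Travel time t = 33·1000 / 0.54 = 61110 s = 16.98 h.
3.9%/h lost → k = −ln(1 − 0.039) = 0.03978 h⁻¹.
First-order decay: C = 28.37·exp(−k·t) = 28.37·0.5090 = 14.44 µg/L.

14.4 µg/L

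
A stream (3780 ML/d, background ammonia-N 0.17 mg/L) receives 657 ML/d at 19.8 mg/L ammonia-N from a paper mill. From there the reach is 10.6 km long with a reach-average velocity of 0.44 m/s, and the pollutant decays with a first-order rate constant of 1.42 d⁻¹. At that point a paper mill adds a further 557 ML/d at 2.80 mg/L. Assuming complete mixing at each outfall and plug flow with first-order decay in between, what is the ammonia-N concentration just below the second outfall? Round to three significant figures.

2.15 mg/L

Flow-weighted average: C = (3780·0.1700 + 657.0·19.80) / 4437 = 13650/4437 = 3.077 mg/L; combined flow 4437 ML/d.
Travel time t = 10.6·1000 / 0.44 = 24090 s = 6.692 h.
Decay over the reach: 3.077·exp(−kt) = 3.077·0.6730 = 2.071 mg/L.
At the second outfall, C = (4437·2.071 + 557.0·2.800) / (4437 + 557.0) = 2.152 mg/L.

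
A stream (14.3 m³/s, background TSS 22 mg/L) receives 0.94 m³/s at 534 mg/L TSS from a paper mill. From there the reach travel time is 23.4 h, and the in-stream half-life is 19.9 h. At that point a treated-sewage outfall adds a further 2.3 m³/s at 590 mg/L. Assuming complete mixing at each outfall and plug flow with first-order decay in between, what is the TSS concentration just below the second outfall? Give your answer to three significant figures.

98.0 mg/L

Flow-weighted average: C = (14.30·22.00 + 0.9400·534.0) / 15.24 = 816.6/15.24 = 53.58 mg/L; combined flow 15.24 m³/s.
Half-life 19.9 h → k = ln 2 / 19.9 = 0.03483 h⁻¹ = 0.8360 d⁻¹.
Decay over the reach: 53.58·exp(−kt) = 53.58·0.4426 = 23.72 mg/L.
Second outfall: C = (15.24·23.72 + 2.300·590.0)/17.54 = 97.97 mg/L.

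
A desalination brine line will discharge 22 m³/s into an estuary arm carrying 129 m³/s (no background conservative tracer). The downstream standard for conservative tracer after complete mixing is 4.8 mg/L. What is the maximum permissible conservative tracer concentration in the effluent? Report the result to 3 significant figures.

32.9 mg/L

At the limit, (Qr·Cr + Qe·Cₑ)/(Qr + Qe) = 4.8:
Cₑ = (151.0·4.8 − 129.0·0) / 22.00 = 32.95 mg/L.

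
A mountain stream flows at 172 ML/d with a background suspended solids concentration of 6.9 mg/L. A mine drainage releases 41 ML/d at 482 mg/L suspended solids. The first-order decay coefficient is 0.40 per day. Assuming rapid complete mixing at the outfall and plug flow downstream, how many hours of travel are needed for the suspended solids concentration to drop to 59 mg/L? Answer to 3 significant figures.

Mass balance: C = (172.0·6.900 + 41.00·482.0) / 213.0 = 20950/213.0 = 98.35 mg/L.
98.35·exp(−k·t) = 59 → t = ln(98.35/59)/k = 110400 s = 30.66 h.

30.7 h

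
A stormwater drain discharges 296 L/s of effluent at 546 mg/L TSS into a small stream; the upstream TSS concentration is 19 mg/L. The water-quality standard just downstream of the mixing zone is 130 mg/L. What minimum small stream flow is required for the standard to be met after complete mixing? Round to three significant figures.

Set C_mix = 130: (Q·19.00 + 296.0·546.0) / (Q + 296.0) = 130
→ Q = 296.0·(546.0 − 130)/(130 − 19.00) = 1109 L/s.

1110 L/s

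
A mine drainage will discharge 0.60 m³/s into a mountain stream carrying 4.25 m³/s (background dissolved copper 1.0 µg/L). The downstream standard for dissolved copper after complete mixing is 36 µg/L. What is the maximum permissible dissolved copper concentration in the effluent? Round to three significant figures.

284 µg/L

At the limit, (Qr·Cr + Qe·Cₑ)/(Qr + Qe) = 36:
Cₑ = (4.850·36 − 4.250·1.000) / 0.6000 = 283.9 µg/L.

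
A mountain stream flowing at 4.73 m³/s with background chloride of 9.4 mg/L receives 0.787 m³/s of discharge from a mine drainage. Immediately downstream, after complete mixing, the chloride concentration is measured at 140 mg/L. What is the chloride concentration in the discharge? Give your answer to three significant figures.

Mass balance: 4.730·9.400 + 0.7870·Cₑ = 5.517·140.0
→ Cₑ = (5.517·140.0 − 4.730·9.400) / 0.7870 = 924.9 mg/L.

925 mg/L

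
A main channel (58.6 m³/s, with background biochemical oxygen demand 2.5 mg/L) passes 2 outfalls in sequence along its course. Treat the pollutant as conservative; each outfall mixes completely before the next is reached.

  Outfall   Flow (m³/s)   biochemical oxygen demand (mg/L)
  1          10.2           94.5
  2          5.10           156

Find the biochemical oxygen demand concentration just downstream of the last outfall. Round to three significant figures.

Outfall 1: combined Q = 68.80 m³/s; C = (58.60·2.500 + 10.20·94.50)/68.80 = 16.14 mg/L.
Outfall 2: combined Q = 73.90 m³/s; C = (68.80·16.14 + 5.100·156.0)/73.90 = 25.79 mg/L.

25.8 mg/L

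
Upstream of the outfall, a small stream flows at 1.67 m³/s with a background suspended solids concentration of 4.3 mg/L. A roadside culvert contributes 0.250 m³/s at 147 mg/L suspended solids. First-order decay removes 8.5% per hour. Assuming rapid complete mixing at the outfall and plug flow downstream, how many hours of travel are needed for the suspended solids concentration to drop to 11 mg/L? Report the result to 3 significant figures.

Conservation of mass: C = (1.670·4.300 + 0.2500·147.0) / 1.920 = 43.93/1.920 = 22.88 mg/L.
8.5%/h lost → k = −ln(1 − 0.085) = 0.08883 h⁻¹.
22.88·exp(−k·t) = 11 → t = ln(22.88/11)/k = 29680 s = 8.245 h.

8.24 h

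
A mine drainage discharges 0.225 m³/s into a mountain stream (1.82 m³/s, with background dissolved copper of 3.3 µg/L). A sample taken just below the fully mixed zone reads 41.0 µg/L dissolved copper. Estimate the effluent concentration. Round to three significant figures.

346 µg/L

Mass balance: 1.820·3.300 + 0.2250·Cₑ = 2.045·41.00
→ Cₑ = (2.045·41.00 − 1.820·3.300) / 0.2250 = 346.0 µg/L.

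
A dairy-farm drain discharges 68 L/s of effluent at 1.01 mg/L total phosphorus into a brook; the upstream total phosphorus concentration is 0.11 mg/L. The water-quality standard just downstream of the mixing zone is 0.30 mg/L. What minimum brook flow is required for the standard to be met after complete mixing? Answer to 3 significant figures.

254 L/s

Set C_mix = 0.30: (Q·0.1100 + 68.00·1.010) / (Q + 68.00) = 0.30
→ Q = 68.00·(1.010 − 0.30)/(0.30 − 0.1100) = 254.1 L/s.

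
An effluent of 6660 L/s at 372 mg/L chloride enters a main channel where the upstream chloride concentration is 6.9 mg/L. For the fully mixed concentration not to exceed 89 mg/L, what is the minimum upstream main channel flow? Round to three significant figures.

23000 L/s

Set C_mix = 89: (Q·6.900 + 6660·372.0) / (Q + 6660) = 89
→ Q = 6660·(372.0 − 89)/(89 − 6.900) = 22960 L/s.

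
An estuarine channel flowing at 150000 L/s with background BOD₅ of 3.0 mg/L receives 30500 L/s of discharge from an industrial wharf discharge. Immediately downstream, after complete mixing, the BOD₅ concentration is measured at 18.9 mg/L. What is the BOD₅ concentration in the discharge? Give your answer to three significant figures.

97.1 mg/L

Mass balance: 150000·3.000 + 30500·Cₑ = 180500·18.90
→ Cₑ = (180500·18.90 − 150000·3.000) / 30500 = 97.10 mg/L.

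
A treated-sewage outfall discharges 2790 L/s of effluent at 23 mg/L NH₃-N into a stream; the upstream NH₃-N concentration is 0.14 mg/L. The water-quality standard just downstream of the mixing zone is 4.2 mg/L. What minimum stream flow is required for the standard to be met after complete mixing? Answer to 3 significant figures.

Set C_mix = 4.2: (Q·0.1400 + 2790·23.00) / (Q + 2790) = 4.2
→ Q = 2790·(23.00 − 4.2)/(4.2 − 0.1400) = 12920 L/s.

12900 L/s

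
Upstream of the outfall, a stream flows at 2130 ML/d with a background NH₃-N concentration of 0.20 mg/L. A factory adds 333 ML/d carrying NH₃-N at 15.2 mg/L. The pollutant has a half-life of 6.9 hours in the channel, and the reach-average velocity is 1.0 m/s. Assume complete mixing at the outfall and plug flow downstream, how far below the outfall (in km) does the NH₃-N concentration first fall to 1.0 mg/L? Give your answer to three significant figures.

Flow-weighted average: C = (2130·0.2000 + 333.0·15.20) / 2463 = 5488/2463 = 2.228 mg/L.
Half-life 6.9 h → k = ln 2 / 6.9 = 0.1005 h⁻¹ = 2.411 d⁻¹.
Set 2.228·exp(−k·t) = 1.0 → t = ln(2.228/1.0)/k = 28710 s = 7.975 h.
Distance = v·t = 1.0·28710 = 28710 m = 28.71 km.

28.7 km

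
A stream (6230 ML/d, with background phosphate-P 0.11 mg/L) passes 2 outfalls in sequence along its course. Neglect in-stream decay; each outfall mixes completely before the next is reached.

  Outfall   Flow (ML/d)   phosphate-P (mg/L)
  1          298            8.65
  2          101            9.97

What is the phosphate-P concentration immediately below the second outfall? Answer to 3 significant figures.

After outfall 1: Q = 6230 + 298.0 = 6528 ML/d; C = (6230·0.1100 + 298.0·8.650)/6528 = 0.4998 mg/L.
After outfall 2: Q = 6528 + 101.0 = 6629 ML/d; C = (6528·0.4998 + 101.0·9.970)/6629 = 0.6441 mg/L.

0.644 mg/L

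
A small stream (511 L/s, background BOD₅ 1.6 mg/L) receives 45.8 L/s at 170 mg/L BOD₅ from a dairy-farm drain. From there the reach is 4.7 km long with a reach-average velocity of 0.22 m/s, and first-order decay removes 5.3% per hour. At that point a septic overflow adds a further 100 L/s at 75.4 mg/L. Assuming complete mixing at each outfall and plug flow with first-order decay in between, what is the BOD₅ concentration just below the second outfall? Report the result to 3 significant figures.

21.0 mg/L

Flow-weighted average: C = (511.0·1.600 + 45.80·170.0) / 556.8 = 8604/556.8 = 15.45 mg/L; combined flow 556.8 L/s.
Travel time t = 4.7·1000 / 0.22 = 21360 s = 5.934 h.
5.3%/h lost → k = −ln(1 − 0.053) = 0.05446 h⁻¹.
Applying C = C₀e^(−kt): 15.45 × 0.7239 = 11.18 mg/L.
Second outfall: C = (556.8·11.18 + 100.0·75.40)/656.8 = 20.96 mg/L.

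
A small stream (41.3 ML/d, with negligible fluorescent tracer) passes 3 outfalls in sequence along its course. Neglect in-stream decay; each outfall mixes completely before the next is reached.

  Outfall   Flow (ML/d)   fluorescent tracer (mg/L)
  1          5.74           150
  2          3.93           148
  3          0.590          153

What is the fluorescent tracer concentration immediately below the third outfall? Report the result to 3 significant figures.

Below outfall 1: Q → 47.04 ML/d, C = (41.30·0 + 5.740·150.0)/47.04 = 18.30 mg/L.
Below outfall 2: Q → 50.97 ML/d, C = (47.04·18.30 + 3.930·148.0)/50.97 = 28.30 mg/L.
Below outfall 3: Q → 51.56 ML/d, C = (50.97·28.30 + 0.5900·153.0)/51.56 = 29.73 mg/L.

29.7 mg/L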